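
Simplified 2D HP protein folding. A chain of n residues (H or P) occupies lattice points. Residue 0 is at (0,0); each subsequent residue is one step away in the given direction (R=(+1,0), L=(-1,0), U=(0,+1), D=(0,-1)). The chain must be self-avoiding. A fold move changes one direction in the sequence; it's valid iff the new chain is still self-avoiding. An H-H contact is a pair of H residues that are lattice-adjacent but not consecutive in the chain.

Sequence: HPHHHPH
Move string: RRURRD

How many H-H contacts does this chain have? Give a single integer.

Answer: 0

Derivation:
Positions: [(0, 0), (1, 0), (2, 0), (2, 1), (3, 1), (4, 1), (4, 0)]
No H-H contacts found.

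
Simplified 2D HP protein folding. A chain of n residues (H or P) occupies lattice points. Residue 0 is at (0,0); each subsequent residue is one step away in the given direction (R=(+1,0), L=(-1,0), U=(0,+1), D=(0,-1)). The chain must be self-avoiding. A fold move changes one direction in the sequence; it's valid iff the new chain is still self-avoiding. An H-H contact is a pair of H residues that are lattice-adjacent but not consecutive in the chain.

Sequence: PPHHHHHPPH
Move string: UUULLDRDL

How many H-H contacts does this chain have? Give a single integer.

Answer: 1

Derivation:
Positions: [(0, 0), (0, 1), (0, 2), (0, 3), (-1, 3), (-2, 3), (-2, 2), (-1, 2), (-1, 1), (-2, 1)]
H-H contact: residue 6 @(-2,2) - residue 9 @(-2, 1)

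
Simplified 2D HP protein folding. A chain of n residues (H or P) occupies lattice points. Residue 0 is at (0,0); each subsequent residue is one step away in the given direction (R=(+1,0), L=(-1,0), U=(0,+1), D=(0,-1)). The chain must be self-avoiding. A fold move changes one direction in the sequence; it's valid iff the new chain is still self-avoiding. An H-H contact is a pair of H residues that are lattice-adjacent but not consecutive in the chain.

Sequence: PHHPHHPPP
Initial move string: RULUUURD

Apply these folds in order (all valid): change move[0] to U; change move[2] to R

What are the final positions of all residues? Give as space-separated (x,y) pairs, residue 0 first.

Initial moves: RULUUURD
Fold: move[0]->U => UULUUURD (positions: [(0, 0), (0, 1), (0, 2), (-1, 2), (-1, 3), (-1, 4), (-1, 5), (0, 5), (0, 4)])
Fold: move[2]->R => UURUUURD (positions: [(0, 0), (0, 1), (0, 2), (1, 2), (1, 3), (1, 4), (1, 5), (2, 5), (2, 4)])

Answer: (0,0) (0,1) (0,2) (1,2) (1,3) (1,4) (1,5) (2,5) (2,4)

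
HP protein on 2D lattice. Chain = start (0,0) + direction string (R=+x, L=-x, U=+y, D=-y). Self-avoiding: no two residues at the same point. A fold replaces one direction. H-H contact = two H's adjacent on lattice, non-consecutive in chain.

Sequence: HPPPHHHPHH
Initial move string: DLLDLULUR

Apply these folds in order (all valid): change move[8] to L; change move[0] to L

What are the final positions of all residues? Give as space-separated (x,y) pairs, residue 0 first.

Initial moves: DLLDLULUR
Fold: move[8]->L => DLLDLULUL (positions: [(0, 0), (0, -1), (-1, -1), (-2, -1), (-2, -2), (-3, -2), (-3, -1), (-4, -1), (-4, 0), (-5, 0)])
Fold: move[0]->L => LLLDLULUL (positions: [(0, 0), (-1, 0), (-2, 0), (-3, 0), (-3, -1), (-4, -1), (-4, 0), (-5, 0), (-5, 1), (-6, 1)])

Answer: (0,0) (-1,0) (-2,0) (-3,0) (-3,-1) (-4,-1) (-4,0) (-5,0) (-5,1) (-6,1)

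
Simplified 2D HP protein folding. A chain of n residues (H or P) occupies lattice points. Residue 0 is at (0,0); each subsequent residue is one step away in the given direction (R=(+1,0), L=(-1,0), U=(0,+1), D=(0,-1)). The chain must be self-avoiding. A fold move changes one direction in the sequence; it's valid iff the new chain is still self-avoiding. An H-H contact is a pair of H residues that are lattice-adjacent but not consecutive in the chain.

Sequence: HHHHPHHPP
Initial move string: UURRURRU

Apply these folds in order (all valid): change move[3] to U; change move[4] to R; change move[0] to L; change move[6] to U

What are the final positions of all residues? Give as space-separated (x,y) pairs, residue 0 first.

Answer: (0,0) (-1,0) (-1,1) (0,1) (0,2) (1,2) (2,2) (2,3) (2,4)

Derivation:
Initial moves: UURRURRU
Fold: move[3]->U => UURUURRU (positions: [(0, 0), (0, 1), (0, 2), (1, 2), (1, 3), (1, 4), (2, 4), (3, 4), (3, 5)])
Fold: move[4]->R => UURURRRU (positions: [(0, 0), (0, 1), (0, 2), (1, 2), (1, 3), (2, 3), (3, 3), (4, 3), (4, 4)])
Fold: move[0]->L => LURURRRU (positions: [(0, 0), (-1, 0), (-1, 1), (0, 1), (0, 2), (1, 2), (2, 2), (3, 2), (3, 3)])
Fold: move[6]->U => LURURRUU (positions: [(0, 0), (-1, 0), (-1, 1), (0, 1), (0, 2), (1, 2), (2, 2), (2, 3), (2, 4)])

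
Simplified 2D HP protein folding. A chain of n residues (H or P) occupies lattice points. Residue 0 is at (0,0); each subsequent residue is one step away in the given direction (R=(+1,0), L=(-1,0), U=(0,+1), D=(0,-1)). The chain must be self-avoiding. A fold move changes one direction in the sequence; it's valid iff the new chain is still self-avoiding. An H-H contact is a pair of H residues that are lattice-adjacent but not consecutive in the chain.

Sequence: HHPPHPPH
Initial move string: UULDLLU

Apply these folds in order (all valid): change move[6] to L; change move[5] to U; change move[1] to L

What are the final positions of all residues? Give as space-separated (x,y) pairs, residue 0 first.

Answer: (0,0) (0,1) (-1,1) (-2,1) (-2,0) (-3,0) (-3,1) (-4,1)

Derivation:
Initial moves: UULDLLU
Fold: move[6]->L => UULDLLL (positions: [(0, 0), (0, 1), (0, 2), (-1, 2), (-1, 1), (-2, 1), (-3, 1), (-4, 1)])
Fold: move[5]->U => UULDLUL (positions: [(0, 0), (0, 1), (0, 2), (-1, 2), (-1, 1), (-2, 1), (-2, 2), (-3, 2)])
Fold: move[1]->L => ULLDLUL (positions: [(0, 0), (0, 1), (-1, 1), (-2, 1), (-2, 0), (-3, 0), (-3, 1), (-4, 1)])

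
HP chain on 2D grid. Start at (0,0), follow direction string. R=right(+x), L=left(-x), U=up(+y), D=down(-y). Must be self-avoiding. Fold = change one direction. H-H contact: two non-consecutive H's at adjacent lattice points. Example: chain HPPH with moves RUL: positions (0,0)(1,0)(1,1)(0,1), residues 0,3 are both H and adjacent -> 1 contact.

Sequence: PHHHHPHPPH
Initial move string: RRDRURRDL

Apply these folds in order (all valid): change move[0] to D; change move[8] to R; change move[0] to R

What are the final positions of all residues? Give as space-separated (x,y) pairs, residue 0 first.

Answer: (0,0) (1,0) (2,0) (2,-1) (3,-1) (3,0) (4,0) (5,0) (5,-1) (6,-1)

Derivation:
Initial moves: RRDRURRDL
Fold: move[0]->D => DRDRURRDL (positions: [(0, 0), (0, -1), (1, -1), (1, -2), (2, -2), (2, -1), (3, -1), (4, -1), (4, -2), (3, -2)])
Fold: move[8]->R => DRDRURRDR (positions: [(0, 0), (0, -1), (1, -1), (1, -2), (2, -2), (2, -1), (3, -1), (4, -1), (4, -2), (5, -2)])
Fold: move[0]->R => RRDRURRDR (positions: [(0, 0), (1, 0), (2, 0), (2, -1), (3, -1), (3, 0), (4, 0), (5, 0), (5, -1), (6, -1)])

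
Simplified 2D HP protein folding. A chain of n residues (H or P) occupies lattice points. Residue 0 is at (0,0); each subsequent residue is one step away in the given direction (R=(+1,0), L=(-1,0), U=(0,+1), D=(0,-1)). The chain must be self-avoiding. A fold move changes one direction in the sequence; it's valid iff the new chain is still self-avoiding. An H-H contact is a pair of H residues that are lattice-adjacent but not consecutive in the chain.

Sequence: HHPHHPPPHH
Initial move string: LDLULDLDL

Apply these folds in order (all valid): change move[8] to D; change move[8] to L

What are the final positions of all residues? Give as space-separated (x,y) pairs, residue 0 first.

Answer: (0,0) (-1,0) (-1,-1) (-2,-1) (-2,0) (-3,0) (-3,-1) (-4,-1) (-4,-2) (-5,-2)

Derivation:
Initial moves: LDLULDLDL
Fold: move[8]->D => LDLULDLDD (positions: [(0, 0), (-1, 0), (-1, -1), (-2, -1), (-2, 0), (-3, 0), (-3, -1), (-4, -1), (-4, -2), (-4, -3)])
Fold: move[8]->L => LDLULDLDL (positions: [(0, 0), (-1, 0), (-1, -1), (-2, -1), (-2, 0), (-3, 0), (-3, -1), (-4, -1), (-4, -2), (-5, -2)])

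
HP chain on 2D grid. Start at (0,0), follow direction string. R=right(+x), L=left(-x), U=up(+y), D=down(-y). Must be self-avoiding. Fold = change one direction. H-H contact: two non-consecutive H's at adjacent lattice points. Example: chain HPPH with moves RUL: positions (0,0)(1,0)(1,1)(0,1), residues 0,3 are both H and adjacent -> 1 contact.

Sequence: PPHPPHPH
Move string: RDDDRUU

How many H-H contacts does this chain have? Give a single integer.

Positions: [(0, 0), (1, 0), (1, -1), (1, -2), (1, -3), (2, -3), (2, -2), (2, -1)]
H-H contact: residue 2 @(1,-1) - residue 7 @(2, -1)

Answer: 1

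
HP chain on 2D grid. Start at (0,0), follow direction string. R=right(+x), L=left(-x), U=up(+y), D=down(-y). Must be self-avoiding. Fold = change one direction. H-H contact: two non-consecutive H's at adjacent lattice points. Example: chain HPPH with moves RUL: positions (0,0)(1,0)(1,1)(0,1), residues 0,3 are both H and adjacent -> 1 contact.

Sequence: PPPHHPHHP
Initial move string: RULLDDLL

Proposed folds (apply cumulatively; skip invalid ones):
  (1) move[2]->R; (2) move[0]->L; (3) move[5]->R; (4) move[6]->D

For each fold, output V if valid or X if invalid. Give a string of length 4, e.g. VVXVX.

Initial: RULLDDLL -> [(0, 0), (1, 0), (1, 1), (0, 1), (-1, 1), (-1, 0), (-1, -1), (-2, -1), (-3, -1)]
Fold 1: move[2]->R => RURLDDLL INVALID (collision), skipped
Fold 2: move[0]->L => LULLDDLL VALID
Fold 3: move[5]->R => LULLDRLL INVALID (collision), skipped
Fold 4: move[6]->D => LULLDDDL VALID

Answer: XVXV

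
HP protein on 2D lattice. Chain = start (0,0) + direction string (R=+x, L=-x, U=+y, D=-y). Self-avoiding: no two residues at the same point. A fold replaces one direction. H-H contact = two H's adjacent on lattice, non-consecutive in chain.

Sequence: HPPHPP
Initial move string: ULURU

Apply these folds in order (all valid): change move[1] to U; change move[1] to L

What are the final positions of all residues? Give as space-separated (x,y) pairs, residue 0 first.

Initial moves: ULURU
Fold: move[1]->U => UUURU (positions: [(0, 0), (0, 1), (0, 2), (0, 3), (1, 3), (1, 4)])
Fold: move[1]->L => ULURU (positions: [(0, 0), (0, 1), (-1, 1), (-1, 2), (0, 2), (0, 3)])

Answer: (0,0) (0,1) (-1,1) (-1,2) (0,2) (0,3)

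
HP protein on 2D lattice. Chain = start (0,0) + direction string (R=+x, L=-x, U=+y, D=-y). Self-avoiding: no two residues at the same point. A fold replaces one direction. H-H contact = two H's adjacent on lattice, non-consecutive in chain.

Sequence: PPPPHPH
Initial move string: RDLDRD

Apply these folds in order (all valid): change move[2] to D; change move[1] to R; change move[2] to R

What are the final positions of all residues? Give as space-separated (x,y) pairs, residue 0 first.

Answer: (0,0) (1,0) (2,0) (3,0) (3,-1) (4,-1) (4,-2)

Derivation:
Initial moves: RDLDRD
Fold: move[2]->D => RDDDRD (positions: [(0, 0), (1, 0), (1, -1), (1, -2), (1, -3), (2, -3), (2, -4)])
Fold: move[1]->R => RRDDRD (positions: [(0, 0), (1, 0), (2, 0), (2, -1), (2, -2), (3, -2), (3, -3)])
Fold: move[2]->R => RRRDRD (positions: [(0, 0), (1, 0), (2, 0), (3, 0), (3, -1), (4, -1), (4, -2)])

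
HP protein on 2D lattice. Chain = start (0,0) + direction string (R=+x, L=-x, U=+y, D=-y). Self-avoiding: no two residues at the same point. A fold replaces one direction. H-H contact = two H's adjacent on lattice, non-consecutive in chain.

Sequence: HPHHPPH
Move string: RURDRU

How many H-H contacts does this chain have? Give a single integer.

Positions: [(0, 0), (1, 0), (1, 1), (2, 1), (2, 0), (3, 0), (3, 1)]
H-H contact: residue 3 @(2,1) - residue 6 @(3, 1)

Answer: 1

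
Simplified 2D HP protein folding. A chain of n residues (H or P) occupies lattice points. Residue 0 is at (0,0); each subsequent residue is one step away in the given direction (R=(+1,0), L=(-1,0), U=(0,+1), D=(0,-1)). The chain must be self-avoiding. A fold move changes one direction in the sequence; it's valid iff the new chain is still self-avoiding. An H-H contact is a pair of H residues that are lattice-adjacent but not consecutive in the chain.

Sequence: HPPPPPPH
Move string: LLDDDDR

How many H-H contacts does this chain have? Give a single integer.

Answer: 0

Derivation:
Positions: [(0, 0), (-1, 0), (-2, 0), (-2, -1), (-2, -2), (-2, -3), (-2, -4), (-1, -4)]
No H-H contacts found.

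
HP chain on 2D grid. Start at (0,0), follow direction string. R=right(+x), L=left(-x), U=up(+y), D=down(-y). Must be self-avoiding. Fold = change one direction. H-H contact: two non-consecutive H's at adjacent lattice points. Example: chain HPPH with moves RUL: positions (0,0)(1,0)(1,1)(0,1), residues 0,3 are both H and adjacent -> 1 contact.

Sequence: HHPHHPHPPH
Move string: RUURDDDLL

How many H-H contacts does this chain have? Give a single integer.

Answer: 2

Derivation:
Positions: [(0, 0), (1, 0), (1, 1), (1, 2), (2, 2), (2, 1), (2, 0), (2, -1), (1, -1), (0, -1)]
H-H contact: residue 0 @(0,0) - residue 9 @(0, -1)
H-H contact: residue 1 @(1,0) - residue 6 @(2, 0)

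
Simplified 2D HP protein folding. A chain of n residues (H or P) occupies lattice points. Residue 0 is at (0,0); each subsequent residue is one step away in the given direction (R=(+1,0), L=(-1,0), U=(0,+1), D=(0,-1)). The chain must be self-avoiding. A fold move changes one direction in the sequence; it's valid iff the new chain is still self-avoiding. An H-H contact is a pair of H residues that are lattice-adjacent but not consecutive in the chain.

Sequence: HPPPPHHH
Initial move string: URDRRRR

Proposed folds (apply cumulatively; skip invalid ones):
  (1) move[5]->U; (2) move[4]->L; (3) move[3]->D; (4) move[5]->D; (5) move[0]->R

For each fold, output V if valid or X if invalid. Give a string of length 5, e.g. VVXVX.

Initial: URDRRRR -> [(0, 0), (0, 1), (1, 1), (1, 0), (2, 0), (3, 0), (4, 0), (5, 0)]
Fold 1: move[5]->U => URDRRUR VALID
Fold 2: move[4]->L => URDRLUR INVALID (collision), skipped
Fold 3: move[3]->D => URDDRUR VALID
Fold 4: move[5]->D => URDDRDR VALID
Fold 5: move[0]->R => RRDDRDR VALID

Answer: VXVVV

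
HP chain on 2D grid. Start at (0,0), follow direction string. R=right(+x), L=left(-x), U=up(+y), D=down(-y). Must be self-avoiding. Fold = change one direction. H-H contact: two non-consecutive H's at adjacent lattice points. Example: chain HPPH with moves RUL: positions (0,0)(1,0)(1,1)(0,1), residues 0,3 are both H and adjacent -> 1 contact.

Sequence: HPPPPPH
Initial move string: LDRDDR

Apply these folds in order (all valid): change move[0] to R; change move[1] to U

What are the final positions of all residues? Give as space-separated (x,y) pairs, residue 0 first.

Initial moves: LDRDDR
Fold: move[0]->R => RDRDDR (positions: [(0, 0), (1, 0), (1, -1), (2, -1), (2, -2), (2, -3), (3, -3)])
Fold: move[1]->U => RURDDR (positions: [(0, 0), (1, 0), (1, 1), (2, 1), (2, 0), (2, -1), (3, -1)])

Answer: (0,0) (1,0) (1,1) (2,1) (2,0) (2,-1) (3,-1)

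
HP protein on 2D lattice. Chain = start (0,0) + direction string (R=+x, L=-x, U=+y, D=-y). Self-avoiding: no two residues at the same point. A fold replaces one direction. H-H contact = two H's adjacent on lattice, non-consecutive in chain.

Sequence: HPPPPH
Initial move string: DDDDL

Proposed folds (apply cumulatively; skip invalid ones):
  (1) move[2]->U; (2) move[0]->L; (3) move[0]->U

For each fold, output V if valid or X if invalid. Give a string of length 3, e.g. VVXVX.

Initial: DDDDL -> [(0, 0), (0, -1), (0, -2), (0, -3), (0, -4), (-1, -4)]
Fold 1: move[2]->U => DDUDL INVALID (collision), skipped
Fold 2: move[0]->L => LDDDL VALID
Fold 3: move[0]->U => UDDDL INVALID (collision), skipped

Answer: XVX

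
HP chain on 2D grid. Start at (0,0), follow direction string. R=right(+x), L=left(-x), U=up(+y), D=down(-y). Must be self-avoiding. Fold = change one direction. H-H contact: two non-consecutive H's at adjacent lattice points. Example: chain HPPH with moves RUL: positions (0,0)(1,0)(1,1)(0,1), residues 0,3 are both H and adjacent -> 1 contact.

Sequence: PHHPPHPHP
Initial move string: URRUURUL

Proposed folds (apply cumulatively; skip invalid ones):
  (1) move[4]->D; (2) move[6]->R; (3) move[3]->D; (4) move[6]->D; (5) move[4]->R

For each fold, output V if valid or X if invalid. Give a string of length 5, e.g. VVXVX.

Initial: URRUURUL -> [(0, 0), (0, 1), (1, 1), (2, 1), (2, 2), (2, 3), (3, 3), (3, 4), (2, 4)]
Fold 1: move[4]->D => URRUDRUL INVALID (collision), skipped
Fold 2: move[6]->R => URRUURRL INVALID (collision), skipped
Fold 3: move[3]->D => URRDURUL INVALID (collision), skipped
Fold 4: move[6]->D => URRUURDL INVALID (collision), skipped
Fold 5: move[4]->R => URRURRUL VALID

Answer: XXXXV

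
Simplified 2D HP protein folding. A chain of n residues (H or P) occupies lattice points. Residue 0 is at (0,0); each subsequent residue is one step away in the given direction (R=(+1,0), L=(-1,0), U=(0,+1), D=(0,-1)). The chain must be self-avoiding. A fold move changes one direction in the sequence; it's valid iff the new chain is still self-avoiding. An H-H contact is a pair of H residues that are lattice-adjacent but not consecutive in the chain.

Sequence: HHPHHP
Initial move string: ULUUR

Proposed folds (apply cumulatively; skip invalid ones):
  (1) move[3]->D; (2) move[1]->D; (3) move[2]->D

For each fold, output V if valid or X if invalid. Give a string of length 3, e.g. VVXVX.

Initial: ULUUR -> [(0, 0), (0, 1), (-1, 1), (-1, 2), (-1, 3), (0, 3)]
Fold 1: move[3]->D => ULUDR INVALID (collision), skipped
Fold 2: move[1]->D => UDUUR INVALID (collision), skipped
Fold 3: move[2]->D => ULDUR INVALID (collision), skipped

Answer: XXX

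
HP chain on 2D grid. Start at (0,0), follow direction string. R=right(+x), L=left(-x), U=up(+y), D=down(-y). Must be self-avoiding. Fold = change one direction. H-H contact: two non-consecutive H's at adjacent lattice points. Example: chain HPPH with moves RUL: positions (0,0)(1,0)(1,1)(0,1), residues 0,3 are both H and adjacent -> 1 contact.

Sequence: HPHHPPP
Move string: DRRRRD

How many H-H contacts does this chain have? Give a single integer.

Answer: 0

Derivation:
Positions: [(0, 0), (0, -1), (1, -1), (2, -1), (3, -1), (4, -1), (4, -2)]
No H-H contacts found.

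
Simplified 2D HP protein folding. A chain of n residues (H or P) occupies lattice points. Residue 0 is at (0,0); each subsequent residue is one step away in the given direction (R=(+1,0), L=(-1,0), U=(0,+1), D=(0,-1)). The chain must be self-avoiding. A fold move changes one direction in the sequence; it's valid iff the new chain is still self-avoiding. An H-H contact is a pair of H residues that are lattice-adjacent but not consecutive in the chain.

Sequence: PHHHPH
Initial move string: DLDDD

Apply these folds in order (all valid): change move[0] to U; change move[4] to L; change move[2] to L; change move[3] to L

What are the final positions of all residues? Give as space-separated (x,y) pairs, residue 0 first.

Initial moves: DLDDD
Fold: move[0]->U => ULDDD (positions: [(0, 0), (0, 1), (-1, 1), (-1, 0), (-1, -1), (-1, -2)])
Fold: move[4]->L => ULDDL (positions: [(0, 0), (0, 1), (-1, 1), (-1, 0), (-1, -1), (-2, -1)])
Fold: move[2]->L => ULLDL (positions: [(0, 0), (0, 1), (-1, 1), (-2, 1), (-2, 0), (-3, 0)])
Fold: move[3]->L => ULLLL (positions: [(0, 0), (0, 1), (-1, 1), (-2, 1), (-3, 1), (-4, 1)])

Answer: (0,0) (0,1) (-1,1) (-2,1) (-3,1) (-4,1)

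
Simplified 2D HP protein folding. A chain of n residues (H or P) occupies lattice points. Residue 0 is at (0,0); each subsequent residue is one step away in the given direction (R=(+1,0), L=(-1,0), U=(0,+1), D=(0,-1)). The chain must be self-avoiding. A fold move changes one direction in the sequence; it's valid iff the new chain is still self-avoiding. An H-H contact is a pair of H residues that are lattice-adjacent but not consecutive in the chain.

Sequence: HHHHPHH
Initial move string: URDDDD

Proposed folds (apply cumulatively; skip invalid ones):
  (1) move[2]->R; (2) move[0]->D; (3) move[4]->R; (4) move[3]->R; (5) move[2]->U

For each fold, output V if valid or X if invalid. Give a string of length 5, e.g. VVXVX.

Initial: URDDDD -> [(0, 0), (0, 1), (1, 1), (1, 0), (1, -1), (1, -2), (1, -3)]
Fold 1: move[2]->R => URRDDD VALID
Fold 2: move[0]->D => DRRDDD VALID
Fold 3: move[4]->R => DRRDRD VALID
Fold 4: move[3]->R => DRRRRD VALID
Fold 5: move[2]->U => DRURRD VALID

Answer: VVVVV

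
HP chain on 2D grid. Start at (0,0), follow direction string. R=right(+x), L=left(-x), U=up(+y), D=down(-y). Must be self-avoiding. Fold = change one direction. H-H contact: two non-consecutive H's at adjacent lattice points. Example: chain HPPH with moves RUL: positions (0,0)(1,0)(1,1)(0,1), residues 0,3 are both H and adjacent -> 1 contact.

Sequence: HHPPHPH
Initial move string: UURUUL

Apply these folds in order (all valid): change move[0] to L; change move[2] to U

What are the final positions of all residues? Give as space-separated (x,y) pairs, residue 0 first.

Answer: (0,0) (-1,0) (-1,1) (-1,2) (-1,3) (-1,4) (-2,4)

Derivation:
Initial moves: UURUUL
Fold: move[0]->L => LURUUL (positions: [(0, 0), (-1, 0), (-1, 1), (0, 1), (0, 2), (0, 3), (-1, 3)])
Fold: move[2]->U => LUUUUL (positions: [(0, 0), (-1, 0), (-1, 1), (-1, 2), (-1, 3), (-1, 4), (-2, 4)])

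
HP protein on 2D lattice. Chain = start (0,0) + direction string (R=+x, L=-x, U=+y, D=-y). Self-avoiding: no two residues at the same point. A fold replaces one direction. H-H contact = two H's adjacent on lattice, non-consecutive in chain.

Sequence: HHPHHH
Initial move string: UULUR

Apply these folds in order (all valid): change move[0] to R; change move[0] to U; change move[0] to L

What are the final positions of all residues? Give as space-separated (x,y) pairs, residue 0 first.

Answer: (0,0) (-1,0) (-1,1) (-2,1) (-2,2) (-1,2)

Derivation:
Initial moves: UULUR
Fold: move[0]->R => RULUR (positions: [(0, 0), (1, 0), (1, 1), (0, 1), (0, 2), (1, 2)])
Fold: move[0]->U => UULUR (positions: [(0, 0), (0, 1), (0, 2), (-1, 2), (-1, 3), (0, 3)])
Fold: move[0]->L => LULUR (positions: [(0, 0), (-1, 0), (-1, 1), (-2, 1), (-2, 2), (-1, 2)])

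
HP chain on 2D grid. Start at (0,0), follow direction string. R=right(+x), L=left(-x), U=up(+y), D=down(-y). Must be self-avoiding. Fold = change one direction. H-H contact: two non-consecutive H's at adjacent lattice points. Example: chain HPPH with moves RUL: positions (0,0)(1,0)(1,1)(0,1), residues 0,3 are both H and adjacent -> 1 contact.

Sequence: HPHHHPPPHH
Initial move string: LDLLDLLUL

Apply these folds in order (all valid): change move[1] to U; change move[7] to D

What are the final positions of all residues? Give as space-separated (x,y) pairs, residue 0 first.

Initial moves: LDLLDLLUL
Fold: move[1]->U => LULLDLLUL (positions: [(0, 0), (-1, 0), (-1, 1), (-2, 1), (-3, 1), (-3, 0), (-4, 0), (-5, 0), (-5, 1), (-6, 1)])
Fold: move[7]->D => LULLDLLDL (positions: [(0, 0), (-1, 0), (-1, 1), (-2, 1), (-3, 1), (-3, 0), (-4, 0), (-5, 0), (-5, -1), (-6, -1)])

Answer: (0,0) (-1,0) (-1,1) (-2,1) (-3,1) (-3,0) (-4,0) (-5,0) (-5,-1) (-6,-1)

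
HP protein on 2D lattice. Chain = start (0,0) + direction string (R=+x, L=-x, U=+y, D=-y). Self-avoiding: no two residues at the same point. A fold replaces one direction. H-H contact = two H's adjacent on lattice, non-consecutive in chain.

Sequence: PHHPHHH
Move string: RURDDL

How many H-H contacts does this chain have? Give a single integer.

Positions: [(0, 0), (1, 0), (1, 1), (2, 1), (2, 0), (2, -1), (1, -1)]
H-H contact: residue 1 @(1,0) - residue 4 @(2, 0)
H-H contact: residue 1 @(1,0) - residue 6 @(1, -1)

Answer: 2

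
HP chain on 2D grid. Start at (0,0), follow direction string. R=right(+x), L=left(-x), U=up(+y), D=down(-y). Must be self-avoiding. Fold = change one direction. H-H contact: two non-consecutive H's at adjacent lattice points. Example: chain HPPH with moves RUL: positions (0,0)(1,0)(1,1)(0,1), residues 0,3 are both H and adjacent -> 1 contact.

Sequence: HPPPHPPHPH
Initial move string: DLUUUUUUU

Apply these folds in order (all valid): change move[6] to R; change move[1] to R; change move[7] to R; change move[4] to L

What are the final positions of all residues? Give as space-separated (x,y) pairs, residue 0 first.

Answer: (0,0) (0,-1) (1,-1) (1,0) (1,1) (0,1) (0,2) (1,2) (2,2) (2,3)

Derivation:
Initial moves: DLUUUUUUU
Fold: move[6]->R => DLUUUURUU (positions: [(0, 0), (0, -1), (-1, -1), (-1, 0), (-1, 1), (-1, 2), (-1, 3), (0, 3), (0, 4), (0, 5)])
Fold: move[1]->R => DRUUUURUU (positions: [(0, 0), (0, -1), (1, -1), (1, 0), (1, 1), (1, 2), (1, 3), (2, 3), (2, 4), (2, 5)])
Fold: move[7]->R => DRUUUURRU (positions: [(0, 0), (0, -1), (1, -1), (1, 0), (1, 1), (1, 2), (1, 3), (2, 3), (3, 3), (3, 4)])
Fold: move[4]->L => DRUULURRU (positions: [(0, 0), (0, -1), (1, -1), (1, 0), (1, 1), (0, 1), (0, 2), (1, 2), (2, 2), (2, 3)])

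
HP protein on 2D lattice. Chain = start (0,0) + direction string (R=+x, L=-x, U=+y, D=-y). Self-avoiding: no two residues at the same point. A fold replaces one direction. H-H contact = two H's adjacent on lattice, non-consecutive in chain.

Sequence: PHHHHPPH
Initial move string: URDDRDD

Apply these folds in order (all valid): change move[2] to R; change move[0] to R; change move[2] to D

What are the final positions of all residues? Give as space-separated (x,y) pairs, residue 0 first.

Initial moves: URDDRDD
Fold: move[2]->R => URRDRDD (positions: [(0, 0), (0, 1), (1, 1), (2, 1), (2, 0), (3, 0), (3, -1), (3, -2)])
Fold: move[0]->R => RRRDRDD (positions: [(0, 0), (1, 0), (2, 0), (3, 0), (3, -1), (4, -1), (4, -2), (4, -3)])
Fold: move[2]->D => RRDDRDD (positions: [(0, 0), (1, 0), (2, 0), (2, -1), (2, -2), (3, -2), (3, -3), (3, -4)])

Answer: (0,0) (1,0) (2,0) (2,-1) (2,-2) (3,-2) (3,-3) (3,-4)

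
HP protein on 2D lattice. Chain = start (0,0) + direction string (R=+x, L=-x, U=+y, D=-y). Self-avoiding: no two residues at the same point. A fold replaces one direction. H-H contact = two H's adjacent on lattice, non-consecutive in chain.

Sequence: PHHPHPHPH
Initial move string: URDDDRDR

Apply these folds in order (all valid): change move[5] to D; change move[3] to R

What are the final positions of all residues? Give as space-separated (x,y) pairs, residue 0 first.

Initial moves: URDDDRDR
Fold: move[5]->D => URDDDDDR (positions: [(0, 0), (0, 1), (1, 1), (1, 0), (1, -1), (1, -2), (1, -3), (1, -4), (2, -4)])
Fold: move[3]->R => URDRDDDR (positions: [(0, 0), (0, 1), (1, 1), (1, 0), (2, 0), (2, -1), (2, -2), (2, -3), (3, -3)])

Answer: (0,0) (0,1) (1,1) (1,0) (2,0) (2,-1) (2,-2) (2,-3) (3,-3)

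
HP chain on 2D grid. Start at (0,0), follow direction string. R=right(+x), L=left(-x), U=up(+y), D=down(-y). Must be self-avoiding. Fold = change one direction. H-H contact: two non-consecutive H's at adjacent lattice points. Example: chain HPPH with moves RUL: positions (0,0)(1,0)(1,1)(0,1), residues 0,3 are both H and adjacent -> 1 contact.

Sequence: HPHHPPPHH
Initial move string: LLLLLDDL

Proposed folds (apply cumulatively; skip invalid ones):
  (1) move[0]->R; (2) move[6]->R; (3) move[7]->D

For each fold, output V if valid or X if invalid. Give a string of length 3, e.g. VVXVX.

Answer: XXV

Derivation:
Initial: LLLLLDDL -> [(0, 0), (-1, 0), (-2, 0), (-3, 0), (-4, 0), (-5, 0), (-5, -1), (-5, -2), (-6, -2)]
Fold 1: move[0]->R => RLLLLDDL INVALID (collision), skipped
Fold 2: move[6]->R => LLLLLDRL INVALID (collision), skipped
Fold 3: move[7]->D => LLLLLDDD VALID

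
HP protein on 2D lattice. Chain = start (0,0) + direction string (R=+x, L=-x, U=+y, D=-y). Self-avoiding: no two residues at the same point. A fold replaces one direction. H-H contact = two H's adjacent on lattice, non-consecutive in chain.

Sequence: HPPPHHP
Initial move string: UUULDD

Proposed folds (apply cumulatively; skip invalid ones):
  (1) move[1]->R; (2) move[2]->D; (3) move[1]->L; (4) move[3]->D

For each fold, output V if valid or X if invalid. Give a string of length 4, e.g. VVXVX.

Initial: UUULDD -> [(0, 0), (0, 1), (0, 2), (0, 3), (-1, 3), (-1, 2), (-1, 1)]
Fold 1: move[1]->R => URULDD INVALID (collision), skipped
Fold 2: move[2]->D => UUDLDD INVALID (collision), skipped
Fold 3: move[1]->L => ULULDD VALID
Fold 4: move[3]->D => ULUDDD INVALID (collision), skipped

Answer: XXVX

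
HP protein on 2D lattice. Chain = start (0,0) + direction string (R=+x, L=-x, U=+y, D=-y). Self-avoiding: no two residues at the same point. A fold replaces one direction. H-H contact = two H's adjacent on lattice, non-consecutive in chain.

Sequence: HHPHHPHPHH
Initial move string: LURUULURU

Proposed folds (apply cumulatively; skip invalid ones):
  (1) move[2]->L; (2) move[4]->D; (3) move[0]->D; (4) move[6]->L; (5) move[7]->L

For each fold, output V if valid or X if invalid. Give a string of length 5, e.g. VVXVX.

Answer: VXXXV

Derivation:
Initial: LURUULURU -> [(0, 0), (-1, 0), (-1, 1), (0, 1), (0, 2), (0, 3), (-1, 3), (-1, 4), (0, 4), (0, 5)]
Fold 1: move[2]->L => LULUULURU VALID
Fold 2: move[4]->D => LULUDLURU INVALID (collision), skipped
Fold 3: move[0]->D => DULUULURU INVALID (collision), skipped
Fold 4: move[6]->L => LULUULLRU INVALID (collision), skipped
Fold 5: move[7]->L => LULUULULU VALID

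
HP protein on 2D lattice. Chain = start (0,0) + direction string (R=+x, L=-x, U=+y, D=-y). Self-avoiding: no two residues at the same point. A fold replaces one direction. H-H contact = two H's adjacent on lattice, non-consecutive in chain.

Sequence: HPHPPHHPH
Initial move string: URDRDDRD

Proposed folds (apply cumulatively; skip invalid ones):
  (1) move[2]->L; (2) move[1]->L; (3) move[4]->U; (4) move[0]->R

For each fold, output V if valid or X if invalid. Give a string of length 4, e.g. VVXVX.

Initial: URDRDDRD -> [(0, 0), (0, 1), (1, 1), (1, 0), (2, 0), (2, -1), (2, -2), (3, -2), (3, -3)]
Fold 1: move[2]->L => URLRDDRD INVALID (collision), skipped
Fold 2: move[1]->L => ULDRDDRD INVALID (collision), skipped
Fold 3: move[4]->U => URDRUDRD INVALID (collision), skipped
Fold 4: move[0]->R => RRDRDDRD VALID

Answer: XXXV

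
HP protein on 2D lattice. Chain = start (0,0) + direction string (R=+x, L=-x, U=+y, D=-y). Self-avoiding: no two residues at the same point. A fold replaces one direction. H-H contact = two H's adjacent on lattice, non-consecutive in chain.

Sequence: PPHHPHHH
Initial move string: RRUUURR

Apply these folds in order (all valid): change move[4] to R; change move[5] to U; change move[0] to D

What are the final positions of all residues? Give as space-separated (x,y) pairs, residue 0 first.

Initial moves: RRUUURR
Fold: move[4]->R => RRUURRR (positions: [(0, 0), (1, 0), (2, 0), (2, 1), (2, 2), (3, 2), (4, 2), (5, 2)])
Fold: move[5]->U => RRUURUR (positions: [(0, 0), (1, 0), (2, 0), (2, 1), (2, 2), (3, 2), (3, 3), (4, 3)])
Fold: move[0]->D => DRUURUR (positions: [(0, 0), (0, -1), (1, -1), (1, 0), (1, 1), (2, 1), (2, 2), (3, 2)])

Answer: (0,0) (0,-1) (1,-1) (1,0) (1,1) (2,1) (2,2) (3,2)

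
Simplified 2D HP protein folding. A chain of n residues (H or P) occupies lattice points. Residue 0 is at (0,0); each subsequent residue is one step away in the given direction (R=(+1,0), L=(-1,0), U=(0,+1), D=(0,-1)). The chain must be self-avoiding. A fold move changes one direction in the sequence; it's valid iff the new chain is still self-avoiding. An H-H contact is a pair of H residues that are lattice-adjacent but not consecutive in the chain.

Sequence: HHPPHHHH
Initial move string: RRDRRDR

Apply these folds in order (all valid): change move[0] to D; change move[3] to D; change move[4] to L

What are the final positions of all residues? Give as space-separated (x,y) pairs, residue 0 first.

Answer: (0,0) (0,-1) (1,-1) (1,-2) (1,-3) (0,-3) (0,-4) (1,-4)

Derivation:
Initial moves: RRDRRDR
Fold: move[0]->D => DRDRRDR (positions: [(0, 0), (0, -1), (1, -1), (1, -2), (2, -2), (3, -2), (3, -3), (4, -3)])
Fold: move[3]->D => DRDDRDR (positions: [(0, 0), (0, -1), (1, -1), (1, -2), (1, -3), (2, -3), (2, -4), (3, -4)])
Fold: move[4]->L => DRDDLDR (positions: [(0, 0), (0, -1), (1, -1), (1, -2), (1, -3), (0, -3), (0, -4), (1, -4)])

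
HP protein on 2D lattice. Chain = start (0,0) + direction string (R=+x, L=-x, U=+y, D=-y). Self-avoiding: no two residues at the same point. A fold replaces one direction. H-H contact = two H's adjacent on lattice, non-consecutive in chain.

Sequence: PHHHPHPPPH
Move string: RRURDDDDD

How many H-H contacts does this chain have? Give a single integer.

Answer: 1

Derivation:
Positions: [(0, 0), (1, 0), (2, 0), (2, 1), (3, 1), (3, 0), (3, -1), (3, -2), (3, -3), (3, -4)]
H-H contact: residue 2 @(2,0) - residue 5 @(3, 0)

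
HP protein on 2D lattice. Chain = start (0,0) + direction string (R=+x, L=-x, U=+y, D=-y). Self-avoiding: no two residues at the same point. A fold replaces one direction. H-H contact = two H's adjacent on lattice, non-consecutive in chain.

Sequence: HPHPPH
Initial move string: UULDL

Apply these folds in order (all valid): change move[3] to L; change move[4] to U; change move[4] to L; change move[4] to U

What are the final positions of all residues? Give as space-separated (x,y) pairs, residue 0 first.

Initial moves: UULDL
Fold: move[3]->L => UULLL (positions: [(0, 0), (0, 1), (0, 2), (-1, 2), (-2, 2), (-3, 2)])
Fold: move[4]->U => UULLU (positions: [(0, 0), (0, 1), (0, 2), (-1, 2), (-2, 2), (-2, 3)])
Fold: move[4]->L => UULLL (positions: [(0, 0), (0, 1), (0, 2), (-1, 2), (-2, 2), (-3, 2)])
Fold: move[4]->U => UULLU (positions: [(0, 0), (0, 1), (0, 2), (-1, 2), (-2, 2), (-2, 3)])

Answer: (0,0) (0,1) (0,2) (-1,2) (-2,2) (-2,3)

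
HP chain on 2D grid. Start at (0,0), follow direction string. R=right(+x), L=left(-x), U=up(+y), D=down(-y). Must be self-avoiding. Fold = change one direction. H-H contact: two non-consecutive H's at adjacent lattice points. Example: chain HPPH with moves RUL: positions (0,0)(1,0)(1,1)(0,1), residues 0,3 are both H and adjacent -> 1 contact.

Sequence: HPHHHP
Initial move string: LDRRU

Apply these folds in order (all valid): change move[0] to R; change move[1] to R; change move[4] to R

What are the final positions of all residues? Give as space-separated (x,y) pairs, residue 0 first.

Initial moves: LDRRU
Fold: move[0]->R => RDRRU (positions: [(0, 0), (1, 0), (1, -1), (2, -1), (3, -1), (3, 0)])
Fold: move[1]->R => RRRRU (positions: [(0, 0), (1, 0), (2, 0), (3, 0), (4, 0), (4, 1)])
Fold: move[4]->R => RRRRR (positions: [(0, 0), (1, 0), (2, 0), (3, 0), (4, 0), (5, 0)])

Answer: (0,0) (1,0) (2,0) (3,0) (4,0) (5,0)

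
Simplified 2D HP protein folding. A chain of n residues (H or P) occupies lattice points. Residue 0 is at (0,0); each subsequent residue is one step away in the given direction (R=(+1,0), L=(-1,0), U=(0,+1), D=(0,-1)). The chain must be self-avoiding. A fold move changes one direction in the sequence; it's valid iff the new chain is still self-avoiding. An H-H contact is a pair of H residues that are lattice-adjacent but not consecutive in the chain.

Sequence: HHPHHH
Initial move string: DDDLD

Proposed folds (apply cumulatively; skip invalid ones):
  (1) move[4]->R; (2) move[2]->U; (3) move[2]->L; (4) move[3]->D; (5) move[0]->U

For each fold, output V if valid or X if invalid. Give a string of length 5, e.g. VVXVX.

Answer: XXVVX

Derivation:
Initial: DDDLD -> [(0, 0), (0, -1), (0, -2), (0, -3), (-1, -3), (-1, -4)]
Fold 1: move[4]->R => DDDLR INVALID (collision), skipped
Fold 2: move[2]->U => DDULD INVALID (collision), skipped
Fold 3: move[2]->L => DDLLD VALID
Fold 4: move[3]->D => DDLDD VALID
Fold 5: move[0]->U => UDLDD INVALID (collision), skipped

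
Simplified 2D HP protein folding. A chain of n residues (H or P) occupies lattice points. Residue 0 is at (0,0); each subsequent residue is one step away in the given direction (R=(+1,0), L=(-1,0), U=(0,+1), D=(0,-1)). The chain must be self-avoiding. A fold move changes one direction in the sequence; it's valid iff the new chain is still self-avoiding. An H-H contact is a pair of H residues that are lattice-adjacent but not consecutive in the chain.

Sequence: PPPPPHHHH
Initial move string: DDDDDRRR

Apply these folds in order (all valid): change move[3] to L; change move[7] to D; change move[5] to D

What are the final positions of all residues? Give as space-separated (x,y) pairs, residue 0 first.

Initial moves: DDDDDRRR
Fold: move[3]->L => DDDLDRRR (positions: [(0, 0), (0, -1), (0, -2), (0, -3), (-1, -3), (-1, -4), (0, -4), (1, -4), (2, -4)])
Fold: move[7]->D => DDDLDRRD (positions: [(0, 0), (0, -1), (0, -2), (0, -3), (-1, -3), (-1, -4), (0, -4), (1, -4), (1, -5)])
Fold: move[5]->D => DDDLDDRD (positions: [(0, 0), (0, -1), (0, -2), (0, -3), (-1, -3), (-1, -4), (-1, -5), (0, -5), (0, -6)])

Answer: (0,0) (0,-1) (0,-2) (0,-3) (-1,-3) (-1,-4) (-1,-5) (0,-5) (0,-6)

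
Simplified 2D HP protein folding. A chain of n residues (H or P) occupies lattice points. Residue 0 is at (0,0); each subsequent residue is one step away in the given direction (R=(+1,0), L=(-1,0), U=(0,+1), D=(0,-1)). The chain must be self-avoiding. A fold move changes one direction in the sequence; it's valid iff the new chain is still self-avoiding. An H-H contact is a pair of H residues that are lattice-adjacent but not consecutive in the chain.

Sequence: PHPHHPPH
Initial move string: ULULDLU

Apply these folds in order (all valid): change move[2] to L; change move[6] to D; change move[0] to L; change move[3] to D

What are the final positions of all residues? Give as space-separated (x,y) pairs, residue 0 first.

Initial moves: ULULDLU
Fold: move[2]->L => ULLLDLU (positions: [(0, 0), (0, 1), (-1, 1), (-2, 1), (-3, 1), (-3, 0), (-4, 0), (-4, 1)])
Fold: move[6]->D => ULLLDLD (positions: [(0, 0), (0, 1), (-1, 1), (-2, 1), (-3, 1), (-3, 0), (-4, 0), (-4, -1)])
Fold: move[0]->L => LLLLDLD (positions: [(0, 0), (-1, 0), (-2, 0), (-3, 0), (-4, 0), (-4, -1), (-5, -1), (-5, -2)])
Fold: move[3]->D => LLLDDLD (positions: [(0, 0), (-1, 0), (-2, 0), (-3, 0), (-3, -1), (-3, -2), (-4, -2), (-4, -3)])

Answer: (0,0) (-1,0) (-2,0) (-3,0) (-3,-1) (-3,-2) (-4,-2) (-4,-3)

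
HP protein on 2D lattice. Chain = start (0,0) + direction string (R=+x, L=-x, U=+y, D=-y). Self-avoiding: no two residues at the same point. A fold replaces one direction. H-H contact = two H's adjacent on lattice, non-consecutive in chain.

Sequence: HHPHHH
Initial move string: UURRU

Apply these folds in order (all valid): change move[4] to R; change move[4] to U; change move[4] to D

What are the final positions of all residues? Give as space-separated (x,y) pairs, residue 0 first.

Initial moves: UURRU
Fold: move[4]->R => UURRR (positions: [(0, 0), (0, 1), (0, 2), (1, 2), (2, 2), (3, 2)])
Fold: move[4]->U => UURRU (positions: [(0, 0), (0, 1), (0, 2), (1, 2), (2, 2), (2, 3)])
Fold: move[4]->D => UURRD (positions: [(0, 0), (0, 1), (0, 2), (1, 2), (2, 2), (2, 1)])

Answer: (0,0) (0,1) (0,2) (1,2) (2,2) (2,1)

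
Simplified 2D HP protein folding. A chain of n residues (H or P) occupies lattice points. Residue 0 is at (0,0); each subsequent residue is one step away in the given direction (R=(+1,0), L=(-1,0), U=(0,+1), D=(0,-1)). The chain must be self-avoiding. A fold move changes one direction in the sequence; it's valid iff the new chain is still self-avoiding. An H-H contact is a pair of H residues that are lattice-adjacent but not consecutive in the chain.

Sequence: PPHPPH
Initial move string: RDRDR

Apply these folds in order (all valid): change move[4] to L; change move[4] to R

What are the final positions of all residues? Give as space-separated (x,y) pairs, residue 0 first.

Initial moves: RDRDR
Fold: move[4]->L => RDRDL (positions: [(0, 0), (1, 0), (1, -1), (2, -1), (2, -2), (1, -2)])
Fold: move[4]->R => RDRDR (positions: [(0, 0), (1, 0), (1, -1), (2, -1), (2, -2), (3, -2)])

Answer: (0,0) (1,0) (1,-1) (2,-1) (2,-2) (3,-2)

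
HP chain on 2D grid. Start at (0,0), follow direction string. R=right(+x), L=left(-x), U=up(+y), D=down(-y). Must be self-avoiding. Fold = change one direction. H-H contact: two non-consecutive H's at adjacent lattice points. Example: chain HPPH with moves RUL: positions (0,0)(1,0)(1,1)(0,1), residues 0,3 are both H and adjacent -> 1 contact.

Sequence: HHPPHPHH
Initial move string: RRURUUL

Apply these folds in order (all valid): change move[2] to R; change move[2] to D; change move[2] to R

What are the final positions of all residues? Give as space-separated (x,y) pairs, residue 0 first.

Initial moves: RRURUUL
Fold: move[2]->R => RRRRUUL (positions: [(0, 0), (1, 0), (2, 0), (3, 0), (4, 0), (4, 1), (4, 2), (3, 2)])
Fold: move[2]->D => RRDRUUL (positions: [(0, 0), (1, 0), (2, 0), (2, -1), (3, -1), (3, 0), (3, 1), (2, 1)])
Fold: move[2]->R => RRRRUUL (positions: [(0, 0), (1, 0), (2, 0), (3, 0), (4, 0), (4, 1), (4, 2), (3, 2)])

Answer: (0,0) (1,0) (2,0) (3,0) (4,0) (4,1) (4,2) (3,2)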